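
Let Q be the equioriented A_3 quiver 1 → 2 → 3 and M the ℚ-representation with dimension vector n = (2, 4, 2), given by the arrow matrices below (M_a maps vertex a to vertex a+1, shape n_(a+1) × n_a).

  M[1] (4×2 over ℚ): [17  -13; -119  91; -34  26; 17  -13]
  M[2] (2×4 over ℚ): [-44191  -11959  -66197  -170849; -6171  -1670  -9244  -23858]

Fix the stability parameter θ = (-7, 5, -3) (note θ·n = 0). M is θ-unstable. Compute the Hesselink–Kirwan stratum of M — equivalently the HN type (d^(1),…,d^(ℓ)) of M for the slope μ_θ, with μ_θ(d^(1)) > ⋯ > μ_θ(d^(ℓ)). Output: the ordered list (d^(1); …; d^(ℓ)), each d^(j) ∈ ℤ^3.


Via rank(M_{q-1}∘⋯∘M_p): M ≅ I[1,1], I[1,3], I[2,2]^2, I[2,3].
μ_θ-semistable layers: μ^(1)=5; μ^(2)=1; μ^(3)=-7

((0, 2, 0); (0, 2, 2); (2, 0, 0))


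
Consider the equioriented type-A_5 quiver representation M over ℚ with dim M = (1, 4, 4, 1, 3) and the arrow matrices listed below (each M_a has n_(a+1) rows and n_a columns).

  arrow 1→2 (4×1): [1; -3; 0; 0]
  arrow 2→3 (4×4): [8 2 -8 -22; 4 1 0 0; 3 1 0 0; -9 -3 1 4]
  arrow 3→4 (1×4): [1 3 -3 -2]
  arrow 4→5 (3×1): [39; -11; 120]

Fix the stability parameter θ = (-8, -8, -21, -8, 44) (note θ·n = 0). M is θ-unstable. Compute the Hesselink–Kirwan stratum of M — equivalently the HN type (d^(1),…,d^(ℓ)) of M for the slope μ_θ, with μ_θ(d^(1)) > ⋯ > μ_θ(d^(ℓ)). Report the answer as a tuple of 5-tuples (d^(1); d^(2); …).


Interval decomposition of M: I[1,5], I[2,3]^3, I[5,5]^2.
HN type (ℓ=4): μ^(1)=44; μ^(2)=-8; μ^(3)=-37/3; μ^(4)=-29/2

((0, 0, 0, 0, 3); (0, 0, 0, 1, 0); (1, 1, 1, 0, 0); (0, 3, 3, 0, 0))


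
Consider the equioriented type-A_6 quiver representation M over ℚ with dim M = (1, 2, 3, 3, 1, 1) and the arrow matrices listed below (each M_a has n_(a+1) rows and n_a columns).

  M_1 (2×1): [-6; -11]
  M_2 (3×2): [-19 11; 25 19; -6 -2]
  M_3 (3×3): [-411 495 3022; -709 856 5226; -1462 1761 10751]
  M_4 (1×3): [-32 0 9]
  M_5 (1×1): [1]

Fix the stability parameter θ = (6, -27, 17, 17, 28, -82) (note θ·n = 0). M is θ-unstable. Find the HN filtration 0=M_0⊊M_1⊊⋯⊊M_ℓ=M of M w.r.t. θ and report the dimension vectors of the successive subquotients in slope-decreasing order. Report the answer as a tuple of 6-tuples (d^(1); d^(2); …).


Interval decomposition of M: I[1,6], I[2,4], I[3,4].
HN type (ℓ=4): μ^(1)=17; μ^(2)=-5; μ^(3)=-21/2; μ^(4)=-27

((0, 0, 2, 2, 0, 0); (0, 0, 1, 1, 1, 1); (1, 1, 0, 0, 0, 0); (0, 1, 0, 0, 0, 0))


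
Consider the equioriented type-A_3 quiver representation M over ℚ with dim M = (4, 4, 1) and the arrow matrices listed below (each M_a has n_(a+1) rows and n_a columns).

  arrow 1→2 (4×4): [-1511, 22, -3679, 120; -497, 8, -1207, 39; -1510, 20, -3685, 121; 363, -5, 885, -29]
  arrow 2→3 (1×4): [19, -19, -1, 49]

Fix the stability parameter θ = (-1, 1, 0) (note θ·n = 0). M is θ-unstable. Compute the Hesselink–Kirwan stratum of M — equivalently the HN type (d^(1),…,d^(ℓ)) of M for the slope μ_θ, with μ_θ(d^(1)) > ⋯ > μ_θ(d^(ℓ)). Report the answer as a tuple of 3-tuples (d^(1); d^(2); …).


Via rank(M_{q-1}∘⋯∘M_p): M ≅ I[1,2]^3, I[1,3].
μ_θ-semistable layers: μ^(1)=1; μ^(2)=1/2; μ^(3)=-1

((0, 3, 0); (0, 1, 1); (4, 0, 0))


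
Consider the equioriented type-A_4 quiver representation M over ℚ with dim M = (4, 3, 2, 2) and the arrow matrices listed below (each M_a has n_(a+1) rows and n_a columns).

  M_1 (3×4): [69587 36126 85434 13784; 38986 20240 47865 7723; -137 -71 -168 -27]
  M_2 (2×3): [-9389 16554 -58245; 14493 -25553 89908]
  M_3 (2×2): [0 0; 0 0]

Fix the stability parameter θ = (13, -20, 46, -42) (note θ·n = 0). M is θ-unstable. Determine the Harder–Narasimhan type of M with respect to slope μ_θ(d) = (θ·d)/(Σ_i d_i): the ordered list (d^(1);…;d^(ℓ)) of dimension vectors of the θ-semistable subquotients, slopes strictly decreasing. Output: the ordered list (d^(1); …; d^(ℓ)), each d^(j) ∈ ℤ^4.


Barcode: M ≅ I[1,1], I[1,2], I[1,3]^2, I[4,4]^2. HN layers by μ_θ (4 steps, strictly decreasing):
  μ^(1)=46; μ^(2)=13; μ^(3)=-7/2; μ^(4)=-42

((0, 0, 2, 0); (1, 0, 0, 0); (3, 3, 0, 0); (0, 0, 0, 2))


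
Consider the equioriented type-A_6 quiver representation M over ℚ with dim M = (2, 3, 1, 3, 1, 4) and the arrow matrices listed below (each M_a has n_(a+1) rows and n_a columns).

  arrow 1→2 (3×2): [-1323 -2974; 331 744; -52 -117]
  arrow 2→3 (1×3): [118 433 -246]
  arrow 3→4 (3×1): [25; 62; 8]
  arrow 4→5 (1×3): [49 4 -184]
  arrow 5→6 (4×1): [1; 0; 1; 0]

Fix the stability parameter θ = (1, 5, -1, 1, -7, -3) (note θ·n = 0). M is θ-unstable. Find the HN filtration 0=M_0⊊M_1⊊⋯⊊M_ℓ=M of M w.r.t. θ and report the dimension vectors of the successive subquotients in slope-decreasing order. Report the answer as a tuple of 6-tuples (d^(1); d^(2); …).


Via rank(M_{q-1}∘⋯∘M_p): M ≅ I[1,2], I[1,6], I[2,2], I[4,4]^2, I[6,6]^3.
μ_θ-semistable layers: μ^(1)=5; μ^(2)=1; μ^(3)=-2/3; μ^(4)=-3

((0, 2, 0, 0, 0, 0); (1, 0, 0, 2, 0, 0); (1, 1, 1, 1, 1, 1); (0, 0, 0, 0, 0, 3))


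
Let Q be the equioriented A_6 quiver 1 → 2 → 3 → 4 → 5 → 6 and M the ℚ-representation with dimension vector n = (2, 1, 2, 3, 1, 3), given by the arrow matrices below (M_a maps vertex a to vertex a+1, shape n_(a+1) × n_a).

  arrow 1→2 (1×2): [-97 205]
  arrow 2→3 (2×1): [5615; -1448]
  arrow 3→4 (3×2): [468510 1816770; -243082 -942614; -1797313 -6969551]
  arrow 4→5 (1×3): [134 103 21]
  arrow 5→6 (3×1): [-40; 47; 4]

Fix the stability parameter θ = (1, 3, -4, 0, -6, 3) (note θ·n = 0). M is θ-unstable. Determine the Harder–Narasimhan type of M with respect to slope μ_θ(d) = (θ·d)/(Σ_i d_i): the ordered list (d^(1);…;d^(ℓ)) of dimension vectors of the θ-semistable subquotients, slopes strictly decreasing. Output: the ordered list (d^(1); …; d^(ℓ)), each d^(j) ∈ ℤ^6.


Barcode: M ≅ I[1,1], I[1,6], I[3,3], I[4,4]^2, I[6,6]^2. HN layers by μ_θ (5 steps, strictly decreasing):
  μ^(1)=3; μ^(2)=1; μ^(3)=0; μ^(4)=-6/5; μ^(5)=-4

((0, 0, 0, 0, 0, 3); (1, 0, 0, 0, 0, 0); (0, 0, 0, 2, 0, 0); (1, 1, 1, 1, 1, 0); (0, 0, 1, 0, 0, 0))


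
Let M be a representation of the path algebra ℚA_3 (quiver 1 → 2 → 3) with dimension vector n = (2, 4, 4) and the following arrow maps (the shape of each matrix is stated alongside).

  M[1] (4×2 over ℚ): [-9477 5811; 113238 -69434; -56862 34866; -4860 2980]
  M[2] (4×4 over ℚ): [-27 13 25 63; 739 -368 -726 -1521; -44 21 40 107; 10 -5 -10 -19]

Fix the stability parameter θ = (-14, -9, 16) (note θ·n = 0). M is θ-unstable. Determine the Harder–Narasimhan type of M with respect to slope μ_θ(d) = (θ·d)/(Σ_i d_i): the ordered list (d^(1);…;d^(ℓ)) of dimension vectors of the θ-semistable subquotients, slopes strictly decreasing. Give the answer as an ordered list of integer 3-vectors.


Interval decomposition of M: I[1,1], I[1,3], I[2,2], I[2,3]^2, I[3,3].
HN type (ℓ=3): μ^(1)=16; μ^(2)=-9; μ^(3)=-14

((0, 0, 4); (0, 4, 0); (2, 0, 0))


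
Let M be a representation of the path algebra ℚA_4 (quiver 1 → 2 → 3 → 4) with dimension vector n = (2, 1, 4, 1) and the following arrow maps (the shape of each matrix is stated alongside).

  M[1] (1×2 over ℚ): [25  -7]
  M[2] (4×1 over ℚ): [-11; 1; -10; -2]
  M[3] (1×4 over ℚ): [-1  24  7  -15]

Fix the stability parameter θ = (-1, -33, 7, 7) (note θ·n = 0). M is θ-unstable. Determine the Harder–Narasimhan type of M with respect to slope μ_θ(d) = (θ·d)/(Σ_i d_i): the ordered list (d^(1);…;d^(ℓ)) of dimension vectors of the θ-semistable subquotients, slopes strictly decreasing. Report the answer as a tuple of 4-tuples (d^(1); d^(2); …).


Barcode: M ≅ I[1,1], I[1,4], I[3,3]^3. HN layers by μ_θ (3 steps, strictly decreasing):
  μ^(1)=7; μ^(2)=-1; μ^(3)=-17

((0, 0, 4, 1); (1, 0, 0, 0); (1, 1, 0, 0))


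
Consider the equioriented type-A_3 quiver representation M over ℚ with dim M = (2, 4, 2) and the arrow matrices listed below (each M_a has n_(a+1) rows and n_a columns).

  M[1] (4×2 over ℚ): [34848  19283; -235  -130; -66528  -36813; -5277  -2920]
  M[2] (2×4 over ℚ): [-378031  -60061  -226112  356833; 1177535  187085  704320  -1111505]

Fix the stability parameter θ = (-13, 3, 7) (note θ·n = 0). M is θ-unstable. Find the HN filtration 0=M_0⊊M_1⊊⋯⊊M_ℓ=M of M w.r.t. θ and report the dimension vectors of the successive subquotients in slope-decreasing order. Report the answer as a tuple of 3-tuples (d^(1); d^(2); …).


Interval decomposition of M: I[1,2], I[1,3], I[2,2]^2, I[3,3].
HN type (ℓ=3): μ^(1)=7; μ^(2)=3; μ^(3)=-13

((0, 0, 2); (0, 4, 0); (2, 0, 0))


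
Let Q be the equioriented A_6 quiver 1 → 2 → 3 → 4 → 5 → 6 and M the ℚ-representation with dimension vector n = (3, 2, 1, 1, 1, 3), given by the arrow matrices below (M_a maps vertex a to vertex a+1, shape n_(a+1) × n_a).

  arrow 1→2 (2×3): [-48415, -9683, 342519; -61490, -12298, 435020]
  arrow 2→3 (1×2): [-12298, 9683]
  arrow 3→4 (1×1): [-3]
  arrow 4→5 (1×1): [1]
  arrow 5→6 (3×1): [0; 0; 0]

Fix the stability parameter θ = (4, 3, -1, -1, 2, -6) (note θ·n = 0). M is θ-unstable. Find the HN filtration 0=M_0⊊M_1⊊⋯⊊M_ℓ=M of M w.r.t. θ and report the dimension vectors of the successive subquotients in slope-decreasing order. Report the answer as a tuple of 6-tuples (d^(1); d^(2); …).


Interval decomposition of M: I[1,1], I[1,2], I[1,5], I[6,6]^3.
HN type (ℓ=5): μ^(1)=4; μ^(2)=7/2; μ^(3)=2; μ^(4)=5/4; μ^(5)=-6

((1, 0, 0, 0, 0, 0); (1, 1, 0, 0, 0, 0); (0, 0, 0, 0, 1, 0); (1, 1, 1, 1, 0, 0); (0, 0, 0, 0, 0, 3))


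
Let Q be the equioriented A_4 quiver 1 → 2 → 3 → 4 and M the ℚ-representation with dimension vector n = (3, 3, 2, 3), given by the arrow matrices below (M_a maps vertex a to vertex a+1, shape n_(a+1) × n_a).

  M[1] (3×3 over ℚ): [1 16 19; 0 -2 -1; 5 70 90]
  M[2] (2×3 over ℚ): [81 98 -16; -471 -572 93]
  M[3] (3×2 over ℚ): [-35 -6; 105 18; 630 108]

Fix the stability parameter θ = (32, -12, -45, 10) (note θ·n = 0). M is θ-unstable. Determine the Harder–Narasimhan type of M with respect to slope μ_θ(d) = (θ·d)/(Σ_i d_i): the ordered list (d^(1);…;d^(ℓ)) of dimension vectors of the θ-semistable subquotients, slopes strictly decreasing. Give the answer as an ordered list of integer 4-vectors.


Barcode: M ≅ I[1,1], I[1,3], I[1,4], I[2,2], I[4,4]^2. HN layers by μ_θ (4 steps, strictly decreasing):
  μ^(1)=32; μ^(2)=10; μ^(3)=-25/3; μ^(4)=-12

((1, 0, 0, 0); (0, 0, 0, 3); (2, 2, 2, 0); (0, 1, 0, 0))


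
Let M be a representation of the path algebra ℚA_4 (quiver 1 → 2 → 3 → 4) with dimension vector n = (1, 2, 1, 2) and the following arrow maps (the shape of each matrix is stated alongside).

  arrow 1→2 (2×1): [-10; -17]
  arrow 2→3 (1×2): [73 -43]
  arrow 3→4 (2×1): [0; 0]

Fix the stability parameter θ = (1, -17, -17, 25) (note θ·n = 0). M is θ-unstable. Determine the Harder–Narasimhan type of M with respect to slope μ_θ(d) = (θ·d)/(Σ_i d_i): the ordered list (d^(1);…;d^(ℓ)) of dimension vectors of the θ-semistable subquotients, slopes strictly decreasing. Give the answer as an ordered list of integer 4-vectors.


Barcode: M ≅ I[1,3], I[2,2], I[4,4]^2. HN layers by μ_θ (3 steps, strictly decreasing):
  μ^(1)=25; μ^(2)=-11; μ^(3)=-17

((0, 0, 0, 2); (1, 1, 1, 0); (0, 1, 0, 0))


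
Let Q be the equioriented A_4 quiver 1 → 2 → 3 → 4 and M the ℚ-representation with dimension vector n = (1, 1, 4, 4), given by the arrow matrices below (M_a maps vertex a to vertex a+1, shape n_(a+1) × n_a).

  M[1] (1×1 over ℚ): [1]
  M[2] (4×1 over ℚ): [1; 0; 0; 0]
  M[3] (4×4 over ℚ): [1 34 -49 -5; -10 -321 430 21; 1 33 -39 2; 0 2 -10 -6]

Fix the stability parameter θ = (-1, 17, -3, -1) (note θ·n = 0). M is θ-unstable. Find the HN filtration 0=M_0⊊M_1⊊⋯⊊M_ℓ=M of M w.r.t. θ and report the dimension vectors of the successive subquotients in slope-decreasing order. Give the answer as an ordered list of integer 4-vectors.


Interval decomposition of M: I[1,4], I[3,3], I[3,4]^2, I[4,4].
HN type (ℓ=3): μ^(1)=13/3; μ^(2)=-1; μ^(3)=-3

((0, 1, 1, 1); (1, 0, 0, 3); (0, 0, 3, 0))


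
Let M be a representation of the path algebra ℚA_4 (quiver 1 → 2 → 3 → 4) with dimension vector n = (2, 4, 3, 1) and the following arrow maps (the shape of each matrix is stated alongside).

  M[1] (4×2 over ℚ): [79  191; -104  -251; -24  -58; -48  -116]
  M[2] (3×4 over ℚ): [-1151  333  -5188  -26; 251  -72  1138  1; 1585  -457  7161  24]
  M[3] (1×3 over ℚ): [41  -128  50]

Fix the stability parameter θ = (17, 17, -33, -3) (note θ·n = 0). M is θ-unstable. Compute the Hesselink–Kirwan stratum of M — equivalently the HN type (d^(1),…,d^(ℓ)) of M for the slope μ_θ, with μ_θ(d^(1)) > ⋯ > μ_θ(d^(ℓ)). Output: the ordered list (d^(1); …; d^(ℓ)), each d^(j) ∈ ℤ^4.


Via rank(M_{q-1}∘⋯∘M_p): M ≅ I[1,3], I[1,4], I[2,2], I[2,3].
μ_θ-semistable layers: μ^(1)=17; μ^(2)=1/3; μ^(3)=-1/2; μ^(4)=-8

((0, 1, 0, 0); (1, 1, 1, 0); (1, 1, 1, 1); (0, 1, 1, 0))


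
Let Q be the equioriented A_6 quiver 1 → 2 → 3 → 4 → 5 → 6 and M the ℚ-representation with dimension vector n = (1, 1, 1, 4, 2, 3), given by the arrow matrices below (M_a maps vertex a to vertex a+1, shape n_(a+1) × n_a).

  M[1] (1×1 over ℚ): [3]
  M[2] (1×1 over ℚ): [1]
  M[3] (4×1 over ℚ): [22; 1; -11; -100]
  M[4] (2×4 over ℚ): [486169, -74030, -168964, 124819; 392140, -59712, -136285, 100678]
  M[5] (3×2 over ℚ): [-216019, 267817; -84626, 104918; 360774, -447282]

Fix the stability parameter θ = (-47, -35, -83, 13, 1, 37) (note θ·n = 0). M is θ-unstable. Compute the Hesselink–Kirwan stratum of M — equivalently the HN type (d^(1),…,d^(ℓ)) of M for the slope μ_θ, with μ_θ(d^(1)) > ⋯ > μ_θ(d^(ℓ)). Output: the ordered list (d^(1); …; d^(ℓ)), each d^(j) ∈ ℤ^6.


Barcode: M ≅ I[1,6], I[4,4]^2, I[4,5], I[6,6]^2. HN layers by μ_θ (4 steps, strictly decreasing):
  μ^(1)=37; μ^(2)=13; μ^(3)=7; μ^(4)=-55

((0, 0, 0, 0, 0, 3); (0, 0, 0, 2, 0, 0); (0, 0, 0, 2, 2, 0); (1, 1, 1, 0, 0, 0))


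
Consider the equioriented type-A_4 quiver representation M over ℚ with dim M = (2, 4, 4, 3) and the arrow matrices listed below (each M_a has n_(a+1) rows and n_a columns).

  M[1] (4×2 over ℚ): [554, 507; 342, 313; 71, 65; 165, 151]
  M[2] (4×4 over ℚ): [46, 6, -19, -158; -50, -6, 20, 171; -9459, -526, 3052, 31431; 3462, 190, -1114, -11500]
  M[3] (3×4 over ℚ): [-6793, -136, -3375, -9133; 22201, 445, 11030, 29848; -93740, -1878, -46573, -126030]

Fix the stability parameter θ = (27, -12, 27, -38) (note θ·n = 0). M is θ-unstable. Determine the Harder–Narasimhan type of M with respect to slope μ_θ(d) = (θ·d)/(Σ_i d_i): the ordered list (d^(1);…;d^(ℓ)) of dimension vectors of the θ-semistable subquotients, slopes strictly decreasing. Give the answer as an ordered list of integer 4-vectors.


Interval decomposition of M: I[1,4]^2, I[2,3], I[2,4].
HN type (ℓ=4): μ^(1)=27; μ^(2)=1; μ^(3)=-11/2; μ^(4)=-12

((0, 0, 1, 0); (2, 2, 2, 2); (0, 0, 1, 1); (0, 2, 0, 0))


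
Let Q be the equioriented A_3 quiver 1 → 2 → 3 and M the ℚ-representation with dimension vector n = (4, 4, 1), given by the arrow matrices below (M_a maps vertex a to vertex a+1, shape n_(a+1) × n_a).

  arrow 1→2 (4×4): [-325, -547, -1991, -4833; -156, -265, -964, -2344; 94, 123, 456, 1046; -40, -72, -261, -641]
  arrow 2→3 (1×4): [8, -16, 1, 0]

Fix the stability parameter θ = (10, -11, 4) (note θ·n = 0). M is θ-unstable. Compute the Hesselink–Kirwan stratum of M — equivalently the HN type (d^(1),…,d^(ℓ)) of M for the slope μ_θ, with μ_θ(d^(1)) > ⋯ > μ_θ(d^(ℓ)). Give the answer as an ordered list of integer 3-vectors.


Barcode: M ≅ I[1,2]^3, I[1,3]. HN layers by μ_θ (2 steps, strictly decreasing):
  μ^(1)=4; μ^(2)=-1/2

((0, 0, 1); (4, 4, 0))


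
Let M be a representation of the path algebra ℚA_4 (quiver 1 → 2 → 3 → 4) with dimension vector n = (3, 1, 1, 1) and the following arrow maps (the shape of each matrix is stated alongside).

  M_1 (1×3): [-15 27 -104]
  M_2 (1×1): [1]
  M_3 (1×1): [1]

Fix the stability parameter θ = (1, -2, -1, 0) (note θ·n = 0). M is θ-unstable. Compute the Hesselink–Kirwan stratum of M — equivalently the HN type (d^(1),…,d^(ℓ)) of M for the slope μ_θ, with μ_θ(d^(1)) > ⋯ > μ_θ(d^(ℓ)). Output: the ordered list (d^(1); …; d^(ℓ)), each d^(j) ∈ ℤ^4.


Interval decomposition of M: I[1,1]^2, I[1,4].
HN type (ℓ=3): μ^(1)=1; μ^(2)=0; μ^(3)=-2/3

((2, 0, 0, 0); (0, 0, 0, 1); (1, 1, 1, 0))


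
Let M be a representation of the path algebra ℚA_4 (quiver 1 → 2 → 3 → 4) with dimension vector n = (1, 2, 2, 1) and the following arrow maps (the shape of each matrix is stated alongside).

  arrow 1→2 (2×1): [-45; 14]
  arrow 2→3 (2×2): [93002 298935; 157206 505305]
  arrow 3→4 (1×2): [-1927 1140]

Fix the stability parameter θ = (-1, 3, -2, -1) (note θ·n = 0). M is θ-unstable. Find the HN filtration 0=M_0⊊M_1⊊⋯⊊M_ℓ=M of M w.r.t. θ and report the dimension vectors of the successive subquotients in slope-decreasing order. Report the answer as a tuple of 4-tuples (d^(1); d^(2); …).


Interval decomposition of M: I[1,2], I[2,4], I[3,3].
HN type (ℓ=4): μ^(1)=3; μ^(2)=0; μ^(3)=-1; μ^(4)=-2

((0, 1, 0, 0); (0, 1, 1, 1); (1, 0, 0, 0); (0, 0, 1, 0))


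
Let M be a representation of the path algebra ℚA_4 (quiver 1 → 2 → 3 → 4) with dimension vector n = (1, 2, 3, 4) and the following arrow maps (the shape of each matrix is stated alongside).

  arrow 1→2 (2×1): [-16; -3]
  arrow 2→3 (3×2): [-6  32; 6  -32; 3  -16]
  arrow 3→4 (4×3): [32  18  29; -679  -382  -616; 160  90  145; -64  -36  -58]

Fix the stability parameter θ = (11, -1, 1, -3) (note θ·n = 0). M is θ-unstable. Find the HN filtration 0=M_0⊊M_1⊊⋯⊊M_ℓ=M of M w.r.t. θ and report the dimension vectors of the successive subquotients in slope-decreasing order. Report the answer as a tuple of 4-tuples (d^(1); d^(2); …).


Interval decomposition of M: I[1,2], I[2,4], I[3,3], I[3,4], I[4,4]^2.
HN type (ℓ=4): μ^(1)=5; μ^(2)=1; μ^(3)=-1; μ^(4)=-3

((1, 1, 0, 0); (0, 0, 1, 0); (0, 1, 2, 2); (0, 0, 0, 2))


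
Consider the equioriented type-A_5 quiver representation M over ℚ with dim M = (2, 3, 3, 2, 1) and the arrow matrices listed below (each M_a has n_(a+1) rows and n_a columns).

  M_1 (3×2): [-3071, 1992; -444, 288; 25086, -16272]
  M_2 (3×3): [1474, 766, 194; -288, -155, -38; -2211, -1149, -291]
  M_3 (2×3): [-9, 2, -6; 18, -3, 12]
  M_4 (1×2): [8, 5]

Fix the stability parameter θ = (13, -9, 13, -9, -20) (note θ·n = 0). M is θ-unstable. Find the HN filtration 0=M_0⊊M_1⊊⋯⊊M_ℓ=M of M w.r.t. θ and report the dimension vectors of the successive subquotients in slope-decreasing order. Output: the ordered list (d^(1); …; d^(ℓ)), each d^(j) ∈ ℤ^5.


Barcode: M ≅ I[1,1], I[1,3], I[2,2], I[2,5], I[3,4]. HN layers by μ_θ (4 steps, strictly decreasing):
  μ^(1)=13; μ^(2)=2; μ^(3)=-16/3; μ^(4)=-9

((1, 0, 1, 0, 0); (1, 1, 1, 1, 0); (0, 0, 1, 1, 1); (0, 2, 0, 0, 0))


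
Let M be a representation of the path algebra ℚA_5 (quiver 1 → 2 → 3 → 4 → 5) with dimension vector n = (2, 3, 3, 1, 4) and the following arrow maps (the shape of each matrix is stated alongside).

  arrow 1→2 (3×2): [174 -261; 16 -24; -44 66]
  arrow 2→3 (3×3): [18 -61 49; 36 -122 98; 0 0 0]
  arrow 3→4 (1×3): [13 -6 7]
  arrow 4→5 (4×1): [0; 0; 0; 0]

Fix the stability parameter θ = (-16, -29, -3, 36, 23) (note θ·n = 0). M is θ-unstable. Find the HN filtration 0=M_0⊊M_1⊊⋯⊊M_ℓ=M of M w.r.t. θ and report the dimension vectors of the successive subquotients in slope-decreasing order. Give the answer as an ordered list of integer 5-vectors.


Via rank(M_{q-1}∘⋯∘M_p): M ≅ I[1,1], I[1,2], I[2,2], I[2,4], I[3,3]^2, I[5,5]^4.
μ_θ-semistable layers: μ^(1)=36; μ^(2)=23; μ^(3)=-3; μ^(4)=-16; μ^(5)=-45/2; μ^(6)=-29

((0, 0, 0, 1, 0); (0, 0, 0, 0, 4); (0, 0, 3, 0, 0); (1, 0, 0, 0, 0); (1, 1, 0, 0, 0); (0, 2, 0, 0, 0))


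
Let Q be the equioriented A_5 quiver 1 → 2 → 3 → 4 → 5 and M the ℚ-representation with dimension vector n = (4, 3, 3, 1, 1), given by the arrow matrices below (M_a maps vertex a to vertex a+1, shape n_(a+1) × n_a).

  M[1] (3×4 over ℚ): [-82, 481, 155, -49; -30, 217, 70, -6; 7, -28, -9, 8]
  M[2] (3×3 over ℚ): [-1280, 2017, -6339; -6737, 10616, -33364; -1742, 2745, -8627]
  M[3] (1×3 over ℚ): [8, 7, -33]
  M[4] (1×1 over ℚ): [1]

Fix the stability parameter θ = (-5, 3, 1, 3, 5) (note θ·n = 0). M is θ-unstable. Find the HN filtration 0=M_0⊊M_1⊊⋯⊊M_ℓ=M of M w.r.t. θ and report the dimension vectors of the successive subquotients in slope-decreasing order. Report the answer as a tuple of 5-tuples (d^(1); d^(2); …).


Barcode: M ≅ I[1,1], I[1,2], I[1,3], I[1,5], I[3,3]. HN layers by μ_θ (5 steps, strictly decreasing):
  μ^(1)=5; μ^(2)=3; μ^(3)=2; μ^(4)=1; μ^(5)=-5

((0, 0, 0, 0, 1); (0, 1, 0, 1, 0); (0, 2, 2, 0, 0); (0, 0, 1, 0, 0); (4, 0, 0, 0, 0))


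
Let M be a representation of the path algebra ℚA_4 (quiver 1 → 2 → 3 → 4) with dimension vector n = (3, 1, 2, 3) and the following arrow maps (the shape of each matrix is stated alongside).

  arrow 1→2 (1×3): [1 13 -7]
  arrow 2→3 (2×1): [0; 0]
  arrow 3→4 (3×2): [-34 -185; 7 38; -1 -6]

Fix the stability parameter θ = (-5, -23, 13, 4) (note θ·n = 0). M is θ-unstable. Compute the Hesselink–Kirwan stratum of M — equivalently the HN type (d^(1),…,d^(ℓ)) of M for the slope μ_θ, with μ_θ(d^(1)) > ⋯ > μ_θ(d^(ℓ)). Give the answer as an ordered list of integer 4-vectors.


Interval decomposition of M: I[1,1]^2, I[1,2], I[3,4]^2, I[4,4].
HN type (ℓ=4): μ^(1)=17/2; μ^(2)=4; μ^(3)=-5; μ^(4)=-14

((0, 0, 2, 2); (0, 0, 0, 1); (2, 0, 0, 0); (1, 1, 0, 0))


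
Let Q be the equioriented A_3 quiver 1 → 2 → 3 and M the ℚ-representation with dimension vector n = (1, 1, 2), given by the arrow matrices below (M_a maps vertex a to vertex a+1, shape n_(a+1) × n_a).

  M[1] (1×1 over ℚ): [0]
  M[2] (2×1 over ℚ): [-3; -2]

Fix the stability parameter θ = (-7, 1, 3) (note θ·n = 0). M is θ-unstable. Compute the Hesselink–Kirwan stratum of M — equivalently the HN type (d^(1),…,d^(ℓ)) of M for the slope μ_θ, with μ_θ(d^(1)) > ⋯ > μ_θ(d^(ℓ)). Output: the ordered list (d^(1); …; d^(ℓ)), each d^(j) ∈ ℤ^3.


Barcode: M ≅ I[1,1], I[2,3], I[3,3]. HN layers by μ_θ (3 steps, strictly decreasing):
  μ^(1)=3; μ^(2)=1; μ^(3)=-7

((0, 0, 2); (0, 1, 0); (1, 0, 0))


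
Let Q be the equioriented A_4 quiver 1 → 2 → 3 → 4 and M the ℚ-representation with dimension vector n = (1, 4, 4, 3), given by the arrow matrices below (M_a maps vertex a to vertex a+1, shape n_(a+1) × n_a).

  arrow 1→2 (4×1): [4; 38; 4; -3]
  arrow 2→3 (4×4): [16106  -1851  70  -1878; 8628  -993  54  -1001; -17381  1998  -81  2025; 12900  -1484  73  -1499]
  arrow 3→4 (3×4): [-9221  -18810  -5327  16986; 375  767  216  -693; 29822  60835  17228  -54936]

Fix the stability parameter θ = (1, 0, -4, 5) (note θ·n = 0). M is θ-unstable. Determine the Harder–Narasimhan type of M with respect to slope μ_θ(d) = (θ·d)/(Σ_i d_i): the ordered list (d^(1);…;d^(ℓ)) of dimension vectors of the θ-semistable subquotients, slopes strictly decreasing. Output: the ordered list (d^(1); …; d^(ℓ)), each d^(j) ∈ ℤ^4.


Barcode: M ≅ I[1,4], I[2,3], I[2,4]^2. HN layers by μ_θ (3 steps, strictly decreasing):
  μ^(1)=5; μ^(2)=-1; μ^(3)=-2

((0, 0, 0, 3); (1, 1, 1, 0); (0, 3, 3, 0))


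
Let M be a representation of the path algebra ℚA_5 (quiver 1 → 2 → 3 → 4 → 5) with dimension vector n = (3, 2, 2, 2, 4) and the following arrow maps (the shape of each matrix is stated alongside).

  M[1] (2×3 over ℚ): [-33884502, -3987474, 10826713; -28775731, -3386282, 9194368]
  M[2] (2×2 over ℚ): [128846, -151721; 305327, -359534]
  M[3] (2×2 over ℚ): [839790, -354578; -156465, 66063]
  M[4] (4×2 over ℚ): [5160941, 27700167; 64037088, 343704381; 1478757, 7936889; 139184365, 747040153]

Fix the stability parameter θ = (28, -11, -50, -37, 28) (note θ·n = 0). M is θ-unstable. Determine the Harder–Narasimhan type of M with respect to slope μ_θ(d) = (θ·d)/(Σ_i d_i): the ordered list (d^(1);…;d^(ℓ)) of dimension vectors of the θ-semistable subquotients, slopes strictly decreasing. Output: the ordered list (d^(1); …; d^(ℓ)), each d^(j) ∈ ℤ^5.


Via rank(M_{q-1}∘⋯∘M_p): M ≅ I[1,1], I[1,3], I[1,5], I[4,5], I[5,5]^2.
μ_θ-semistable layers: μ^(1)=28; μ^(2)=-11; μ^(3)=-35/2; μ^(4)=-37

((1, 0, 0, 0, 4); (1, 1, 1, 0, 0); (1, 1, 1, 1, 0); (0, 0, 0, 1, 0))


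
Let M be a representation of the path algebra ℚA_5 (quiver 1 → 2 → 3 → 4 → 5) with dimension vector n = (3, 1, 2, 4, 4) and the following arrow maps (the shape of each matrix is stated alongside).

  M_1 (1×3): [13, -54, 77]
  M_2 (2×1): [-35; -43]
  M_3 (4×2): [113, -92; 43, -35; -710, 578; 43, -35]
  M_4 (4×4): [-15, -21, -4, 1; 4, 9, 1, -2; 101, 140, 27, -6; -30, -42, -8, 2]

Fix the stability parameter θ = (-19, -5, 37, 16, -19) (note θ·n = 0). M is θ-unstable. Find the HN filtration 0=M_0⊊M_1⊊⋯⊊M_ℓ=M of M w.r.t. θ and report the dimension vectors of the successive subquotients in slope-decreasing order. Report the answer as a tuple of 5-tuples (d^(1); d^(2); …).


Interval decomposition of M: I[1,1]^2, I[1,5], I[3,5], I[4,4], I[4,5], I[5,5].
HN type (ℓ=5): μ^(1)=16; μ^(2)=34/3; μ^(3)=-3/2; μ^(4)=-5; μ^(5)=-19

((0, 0, 0, 1, 0); (0, 0, 2, 2, 2); (0, 0, 0, 1, 1); (0, 1, 0, 0, 0); (3, 0, 0, 0, 1))


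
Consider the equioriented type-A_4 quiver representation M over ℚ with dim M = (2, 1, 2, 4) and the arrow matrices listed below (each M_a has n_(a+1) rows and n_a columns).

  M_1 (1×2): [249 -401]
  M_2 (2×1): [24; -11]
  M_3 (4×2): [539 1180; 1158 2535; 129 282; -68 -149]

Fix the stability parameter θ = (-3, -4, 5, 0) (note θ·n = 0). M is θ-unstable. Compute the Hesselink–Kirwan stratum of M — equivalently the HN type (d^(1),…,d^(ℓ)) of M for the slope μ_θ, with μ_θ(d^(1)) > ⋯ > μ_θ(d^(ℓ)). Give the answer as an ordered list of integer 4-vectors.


Interval decomposition of M: I[1,1], I[1,4], I[3,4], I[4,4]^2.
HN type (ℓ=4): μ^(1)=5/2; μ^(2)=0; μ^(3)=-3; μ^(4)=-7/2

((0, 0, 2, 2); (0, 0, 0, 2); (1, 0, 0, 0); (1, 1, 0, 0))


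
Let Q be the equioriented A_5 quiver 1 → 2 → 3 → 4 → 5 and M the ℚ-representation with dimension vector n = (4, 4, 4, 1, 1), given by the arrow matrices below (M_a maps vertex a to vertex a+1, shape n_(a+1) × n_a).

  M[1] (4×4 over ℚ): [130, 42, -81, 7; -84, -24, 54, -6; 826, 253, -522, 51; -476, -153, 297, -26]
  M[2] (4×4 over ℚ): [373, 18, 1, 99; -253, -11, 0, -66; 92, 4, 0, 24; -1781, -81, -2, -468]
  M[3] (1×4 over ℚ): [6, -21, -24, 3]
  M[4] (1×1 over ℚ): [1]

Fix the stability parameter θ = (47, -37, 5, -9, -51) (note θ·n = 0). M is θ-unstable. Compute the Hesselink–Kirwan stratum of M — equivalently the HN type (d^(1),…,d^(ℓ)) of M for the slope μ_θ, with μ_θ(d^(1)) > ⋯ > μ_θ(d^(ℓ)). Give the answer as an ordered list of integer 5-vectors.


Interval decomposition of M: I[1,1]^2, I[1,3]^2, I[2,2]^2, I[3,3], I[3,5].
HN type (ℓ=4): μ^(1)=47; μ^(2)=5; μ^(3)=-55/3; μ^(4)=-37

((2, 0, 0, 0, 0); (2, 2, 3, 0, 0); (0, 0, 1, 1, 1); (0, 2, 0, 0, 0))


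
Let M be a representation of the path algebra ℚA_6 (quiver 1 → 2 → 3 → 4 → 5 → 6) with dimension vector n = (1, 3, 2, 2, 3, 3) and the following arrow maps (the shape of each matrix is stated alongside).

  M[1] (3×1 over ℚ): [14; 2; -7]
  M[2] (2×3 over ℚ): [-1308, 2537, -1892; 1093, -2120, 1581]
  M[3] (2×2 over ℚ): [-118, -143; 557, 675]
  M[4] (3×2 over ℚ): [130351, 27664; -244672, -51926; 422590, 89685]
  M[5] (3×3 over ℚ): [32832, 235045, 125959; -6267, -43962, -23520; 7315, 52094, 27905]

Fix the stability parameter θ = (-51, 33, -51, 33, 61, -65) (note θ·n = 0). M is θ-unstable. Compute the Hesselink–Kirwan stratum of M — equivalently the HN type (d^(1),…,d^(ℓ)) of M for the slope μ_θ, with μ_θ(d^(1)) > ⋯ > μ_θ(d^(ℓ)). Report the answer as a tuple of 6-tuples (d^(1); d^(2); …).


Barcode: M ≅ I[1,6], I[2,2], I[2,6], I[5,6]. HN layers by μ_θ (5 steps, strictly decreasing):
  μ^(1)=33; μ^(2)=29/3; μ^(3)=-2; μ^(4)=-9; μ^(5)=-51

((0, 1, 0, 0, 0, 0); (0, 0, 0, 2, 2, 2); (0, 0, 0, 0, 1, 1); (0, 2, 2, 0, 0, 0); (1, 0, 0, 0, 0, 0))


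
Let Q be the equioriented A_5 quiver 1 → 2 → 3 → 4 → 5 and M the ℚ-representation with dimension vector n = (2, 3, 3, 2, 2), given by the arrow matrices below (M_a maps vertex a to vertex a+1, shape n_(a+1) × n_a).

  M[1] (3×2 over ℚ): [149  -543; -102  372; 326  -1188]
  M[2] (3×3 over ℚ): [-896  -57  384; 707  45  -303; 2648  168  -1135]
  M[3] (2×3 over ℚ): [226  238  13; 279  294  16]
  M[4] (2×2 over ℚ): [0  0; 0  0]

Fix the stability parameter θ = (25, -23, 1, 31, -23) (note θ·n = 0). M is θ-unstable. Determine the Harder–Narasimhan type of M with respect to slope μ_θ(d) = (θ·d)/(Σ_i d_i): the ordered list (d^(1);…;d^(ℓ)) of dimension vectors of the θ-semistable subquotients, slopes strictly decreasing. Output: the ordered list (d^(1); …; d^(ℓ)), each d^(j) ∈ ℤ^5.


Interval decomposition of M: I[1,3], I[1,4], I[2,4], I[5,5]^2.
HN type (ℓ=3): μ^(1)=31; μ^(2)=1; μ^(3)=-23

((0, 0, 0, 2, 0); (2, 2, 3, 0, 0); (0, 1, 0, 0, 2))


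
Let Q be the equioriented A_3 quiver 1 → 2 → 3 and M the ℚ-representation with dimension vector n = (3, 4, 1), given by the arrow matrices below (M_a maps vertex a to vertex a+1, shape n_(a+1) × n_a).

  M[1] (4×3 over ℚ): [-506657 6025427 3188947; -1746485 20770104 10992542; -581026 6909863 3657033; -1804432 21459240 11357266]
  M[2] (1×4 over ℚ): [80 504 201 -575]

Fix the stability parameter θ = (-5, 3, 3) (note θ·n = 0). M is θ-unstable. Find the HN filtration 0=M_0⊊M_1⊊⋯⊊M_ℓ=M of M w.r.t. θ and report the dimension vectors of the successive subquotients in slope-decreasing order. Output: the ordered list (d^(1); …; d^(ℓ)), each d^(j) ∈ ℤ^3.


Via rank(M_{q-1}∘⋯∘M_p): M ≅ I[1,2]^2, I[1,3], I[2,2].
μ_θ-semistable layers: μ^(1)=3; μ^(2)=-5

((0, 4, 1); (3, 0, 0))


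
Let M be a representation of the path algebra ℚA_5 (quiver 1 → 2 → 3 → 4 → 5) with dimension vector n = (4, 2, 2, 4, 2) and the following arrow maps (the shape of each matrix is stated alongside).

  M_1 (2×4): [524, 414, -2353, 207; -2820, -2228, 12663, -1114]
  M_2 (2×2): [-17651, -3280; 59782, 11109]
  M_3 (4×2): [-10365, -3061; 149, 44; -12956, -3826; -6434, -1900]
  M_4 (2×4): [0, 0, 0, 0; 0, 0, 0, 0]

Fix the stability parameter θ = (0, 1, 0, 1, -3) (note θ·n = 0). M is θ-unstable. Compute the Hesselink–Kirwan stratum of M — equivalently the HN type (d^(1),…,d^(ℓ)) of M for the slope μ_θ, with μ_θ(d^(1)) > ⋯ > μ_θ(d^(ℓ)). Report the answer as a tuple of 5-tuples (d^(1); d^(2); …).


Interval decomposition of M: I[1,1]^2, I[1,4]^2, I[4,4]^2, I[5,5]^2.
HN type (ℓ=4): μ^(1)=1; μ^(2)=1/2; μ^(3)=0; μ^(4)=-3

((0, 0, 0, 4, 0); (0, 2, 2, 0, 0); (4, 0, 0, 0, 0); (0, 0, 0, 0, 2))


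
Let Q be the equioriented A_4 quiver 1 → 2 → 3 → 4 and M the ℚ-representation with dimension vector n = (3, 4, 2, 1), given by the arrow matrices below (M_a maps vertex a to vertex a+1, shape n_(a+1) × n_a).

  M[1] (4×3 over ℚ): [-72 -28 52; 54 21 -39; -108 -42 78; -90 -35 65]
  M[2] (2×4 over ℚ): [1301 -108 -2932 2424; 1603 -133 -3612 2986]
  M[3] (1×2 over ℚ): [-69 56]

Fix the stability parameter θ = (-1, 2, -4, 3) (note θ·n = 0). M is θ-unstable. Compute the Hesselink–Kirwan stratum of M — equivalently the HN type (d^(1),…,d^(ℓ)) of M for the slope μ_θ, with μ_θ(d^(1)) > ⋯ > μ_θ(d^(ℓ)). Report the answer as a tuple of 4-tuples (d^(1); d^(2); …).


Interval decomposition of M: I[1,1]^2, I[1,3], I[2,2]^2, I[2,4].
HN type (ℓ=3): μ^(1)=3; μ^(2)=2; μ^(3)=-1

((0, 0, 0, 1); (0, 2, 0, 0); (3, 2, 2, 0))


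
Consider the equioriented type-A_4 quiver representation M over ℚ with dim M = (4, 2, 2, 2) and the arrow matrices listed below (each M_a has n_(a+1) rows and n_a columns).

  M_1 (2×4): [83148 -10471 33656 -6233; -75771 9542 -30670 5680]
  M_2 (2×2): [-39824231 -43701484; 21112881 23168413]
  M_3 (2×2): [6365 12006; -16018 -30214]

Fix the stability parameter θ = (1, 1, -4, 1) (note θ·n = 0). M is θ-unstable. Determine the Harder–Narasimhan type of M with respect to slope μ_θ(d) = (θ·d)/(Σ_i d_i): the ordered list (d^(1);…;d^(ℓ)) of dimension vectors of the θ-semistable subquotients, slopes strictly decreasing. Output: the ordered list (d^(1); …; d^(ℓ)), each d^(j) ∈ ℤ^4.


Interval decomposition of M: I[1,1]^2, I[1,4]^2.
HN type (ℓ=2): μ^(1)=1; μ^(2)=-2/3

((2, 0, 0, 2); (2, 2, 2, 0))


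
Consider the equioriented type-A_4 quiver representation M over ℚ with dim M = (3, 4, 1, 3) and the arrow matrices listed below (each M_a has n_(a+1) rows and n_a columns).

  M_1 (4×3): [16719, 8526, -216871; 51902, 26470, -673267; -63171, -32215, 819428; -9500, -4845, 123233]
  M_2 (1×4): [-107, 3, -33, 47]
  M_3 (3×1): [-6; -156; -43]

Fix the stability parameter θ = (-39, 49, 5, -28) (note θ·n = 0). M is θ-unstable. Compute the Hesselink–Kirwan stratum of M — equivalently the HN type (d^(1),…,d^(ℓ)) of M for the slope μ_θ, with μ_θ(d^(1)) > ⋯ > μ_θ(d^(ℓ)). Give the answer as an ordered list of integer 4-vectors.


Via rank(M_{q-1}∘⋯∘M_p): M ≅ I[1,2]^2, I[1,4], I[2,2], I[4,4]^2.
μ_θ-semistable layers: μ^(1)=49; μ^(2)=26/3; μ^(3)=-28; μ^(4)=-39

((0, 3, 0, 0); (0, 1, 1, 1); (0, 0, 0, 2); (3, 0, 0, 0))


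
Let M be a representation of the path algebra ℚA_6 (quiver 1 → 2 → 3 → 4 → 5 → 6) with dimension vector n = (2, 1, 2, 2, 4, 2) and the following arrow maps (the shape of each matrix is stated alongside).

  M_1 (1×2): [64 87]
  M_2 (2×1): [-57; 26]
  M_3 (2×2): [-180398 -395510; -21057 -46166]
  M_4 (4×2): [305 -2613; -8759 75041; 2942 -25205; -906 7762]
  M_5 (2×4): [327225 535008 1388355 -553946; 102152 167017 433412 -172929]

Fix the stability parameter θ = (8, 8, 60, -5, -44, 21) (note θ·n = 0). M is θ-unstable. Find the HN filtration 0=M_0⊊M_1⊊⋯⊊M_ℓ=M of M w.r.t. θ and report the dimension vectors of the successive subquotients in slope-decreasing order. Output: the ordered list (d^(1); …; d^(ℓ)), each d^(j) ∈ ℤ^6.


Via rank(M_{q-1}∘⋯∘M_p): M ≅ I[1,1], I[1,6], I[3,6], I[5,5]^2.
μ_θ-semistable layers: μ^(1)=21; μ^(2)=8; μ^(3)=27/5; μ^(4)=11/3; μ^(5)=-44

((0, 0, 0, 0, 0, 2); (1, 0, 0, 0, 0, 0); (1, 1, 1, 1, 1, 0); (0, 0, 1, 1, 1, 0); (0, 0, 0, 0, 2, 0))


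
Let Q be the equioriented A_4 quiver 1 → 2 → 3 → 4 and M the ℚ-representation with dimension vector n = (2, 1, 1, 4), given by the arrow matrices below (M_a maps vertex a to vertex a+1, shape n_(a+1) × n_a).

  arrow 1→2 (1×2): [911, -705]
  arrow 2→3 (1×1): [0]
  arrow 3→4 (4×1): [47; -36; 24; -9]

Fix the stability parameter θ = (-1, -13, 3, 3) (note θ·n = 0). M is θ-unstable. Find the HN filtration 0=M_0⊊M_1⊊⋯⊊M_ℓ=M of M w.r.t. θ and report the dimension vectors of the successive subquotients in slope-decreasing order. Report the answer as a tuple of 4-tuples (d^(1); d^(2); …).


Barcode: M ≅ I[1,1], I[1,2], I[3,4], I[4,4]^3. HN layers by μ_θ (3 steps, strictly decreasing):
  μ^(1)=3; μ^(2)=-1; μ^(3)=-7

((0, 0, 1, 4); (1, 0, 0, 0); (1, 1, 0, 0))


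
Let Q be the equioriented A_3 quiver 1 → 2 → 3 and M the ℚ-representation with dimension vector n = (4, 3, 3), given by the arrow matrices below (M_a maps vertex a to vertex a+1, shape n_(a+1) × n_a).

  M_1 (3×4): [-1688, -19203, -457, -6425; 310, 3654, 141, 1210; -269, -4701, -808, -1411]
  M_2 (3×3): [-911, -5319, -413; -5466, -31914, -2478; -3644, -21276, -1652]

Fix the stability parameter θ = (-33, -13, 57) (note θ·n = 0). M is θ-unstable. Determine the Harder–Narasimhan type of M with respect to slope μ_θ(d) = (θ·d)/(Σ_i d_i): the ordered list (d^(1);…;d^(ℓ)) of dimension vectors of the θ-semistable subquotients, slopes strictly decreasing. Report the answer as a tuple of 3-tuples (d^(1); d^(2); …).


Via rank(M_{q-1}∘⋯∘M_p): M ≅ I[1,1], I[1,2]^2, I[1,3], I[3,3]^2.
μ_θ-semistable layers: μ^(1)=57; μ^(2)=-13; μ^(3)=-33

((0, 0, 3); (0, 3, 0); (4, 0, 0))


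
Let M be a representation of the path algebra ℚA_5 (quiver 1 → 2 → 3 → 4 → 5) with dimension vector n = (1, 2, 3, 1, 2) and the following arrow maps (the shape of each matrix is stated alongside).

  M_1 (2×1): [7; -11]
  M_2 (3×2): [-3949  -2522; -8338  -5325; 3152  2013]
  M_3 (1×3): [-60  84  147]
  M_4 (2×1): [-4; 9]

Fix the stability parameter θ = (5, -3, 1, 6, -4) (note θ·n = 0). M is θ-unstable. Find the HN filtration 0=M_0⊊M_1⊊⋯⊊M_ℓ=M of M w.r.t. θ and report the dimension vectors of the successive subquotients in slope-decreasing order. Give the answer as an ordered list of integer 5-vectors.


Interval decomposition of M: I[1,5], I[2,3], I[3,3], I[5,5].
HN type (ℓ=3): μ^(1)=1; μ^(2)=-3; μ^(3)=-4

((1, 1, 3, 1, 1); (0, 1, 0, 0, 0); (0, 0, 0, 0, 1))


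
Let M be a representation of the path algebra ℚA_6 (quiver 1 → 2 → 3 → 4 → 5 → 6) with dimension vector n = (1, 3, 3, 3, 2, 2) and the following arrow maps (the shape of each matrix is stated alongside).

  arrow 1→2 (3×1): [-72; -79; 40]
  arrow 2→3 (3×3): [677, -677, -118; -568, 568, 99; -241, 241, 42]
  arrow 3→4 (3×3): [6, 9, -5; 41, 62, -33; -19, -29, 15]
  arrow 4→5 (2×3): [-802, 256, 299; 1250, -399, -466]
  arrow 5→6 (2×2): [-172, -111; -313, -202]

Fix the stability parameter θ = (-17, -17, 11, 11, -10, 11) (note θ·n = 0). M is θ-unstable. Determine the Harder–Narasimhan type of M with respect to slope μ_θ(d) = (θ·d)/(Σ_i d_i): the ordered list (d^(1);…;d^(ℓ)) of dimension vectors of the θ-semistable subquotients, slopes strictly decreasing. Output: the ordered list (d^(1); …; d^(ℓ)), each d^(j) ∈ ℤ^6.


Interval decomposition of M: I[1,4], I[2,2], I[2,6], I[3,6].
HN type (ℓ=3): μ^(1)=11; μ^(2)=4; μ^(3)=-17

((0, 0, 1, 1, 0, 2); (0, 0, 2, 2, 2, 0); (1, 3, 0, 0, 0, 0))


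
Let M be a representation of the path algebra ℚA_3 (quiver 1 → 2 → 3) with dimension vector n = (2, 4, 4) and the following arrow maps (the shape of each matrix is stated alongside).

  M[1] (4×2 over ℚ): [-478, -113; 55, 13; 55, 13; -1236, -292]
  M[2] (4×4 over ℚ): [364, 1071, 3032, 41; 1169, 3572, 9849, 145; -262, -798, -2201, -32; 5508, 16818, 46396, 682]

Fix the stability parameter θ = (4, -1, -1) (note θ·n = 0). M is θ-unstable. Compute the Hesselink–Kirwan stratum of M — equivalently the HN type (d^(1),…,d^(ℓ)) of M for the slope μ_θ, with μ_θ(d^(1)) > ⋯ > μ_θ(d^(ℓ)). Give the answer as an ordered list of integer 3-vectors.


Barcode: M ≅ I[1,3]^2, I[2,2], I[2,3], I[3,3]. HN layers by μ_θ (2 steps, strictly decreasing):
  μ^(1)=2/3; μ^(2)=-1

((2, 2, 2); (0, 2, 2))


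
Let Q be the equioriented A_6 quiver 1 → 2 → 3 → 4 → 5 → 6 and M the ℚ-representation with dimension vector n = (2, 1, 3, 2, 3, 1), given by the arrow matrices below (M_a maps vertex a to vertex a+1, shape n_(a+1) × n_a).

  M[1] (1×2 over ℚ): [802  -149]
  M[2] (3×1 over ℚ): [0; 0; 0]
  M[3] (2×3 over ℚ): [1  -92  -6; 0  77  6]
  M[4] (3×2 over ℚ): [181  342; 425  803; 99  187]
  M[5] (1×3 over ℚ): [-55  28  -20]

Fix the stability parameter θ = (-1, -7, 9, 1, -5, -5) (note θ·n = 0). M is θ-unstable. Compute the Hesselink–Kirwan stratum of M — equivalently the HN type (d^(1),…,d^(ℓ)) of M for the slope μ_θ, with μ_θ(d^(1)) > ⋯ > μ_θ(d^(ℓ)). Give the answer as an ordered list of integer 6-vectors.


Interval decomposition of M: I[1,1], I[1,2], I[3,3], I[3,5], I[3,6], I[5,5].
HN type (ℓ=6): μ^(1)=9; μ^(2)=5/3; μ^(3)=0; μ^(4)=-1; μ^(5)=-4; μ^(6)=-5

((0, 0, 1, 0, 0, 0); (0, 0, 1, 1, 1, 0); (0, 0, 1, 1, 1, 1); (1, 0, 0, 0, 0, 0); (1, 1, 0, 0, 0, 0); (0, 0, 0, 0, 1, 0))
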